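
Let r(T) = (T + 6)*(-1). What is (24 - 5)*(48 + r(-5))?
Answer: 893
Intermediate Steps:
r(T) = -6 - T (r(T) = (6 + T)*(-1) = -6 - T)
(24 - 5)*(48 + r(-5)) = (24 - 5)*(48 + (-6 - 1*(-5))) = 19*(48 + (-6 + 5)) = 19*(48 - 1) = 19*47 = 893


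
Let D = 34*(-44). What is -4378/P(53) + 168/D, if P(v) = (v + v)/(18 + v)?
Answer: -29064466/9911 ≈ -2932.5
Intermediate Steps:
P(v) = 2*v/(18 + v) (P(v) = (2*v)/(18 + v) = 2*v/(18 + v))
D = -1496
-4378/P(53) + 168/D = -4378/(2*53/(18 + 53)) + 168/(-1496) = -4378/(2*53/71) + 168*(-1/1496) = -4378/(2*53*(1/71)) - 21/187 = -4378/106/71 - 21/187 = -4378*71/106 - 21/187 = -155419/53 - 21/187 = -29064466/9911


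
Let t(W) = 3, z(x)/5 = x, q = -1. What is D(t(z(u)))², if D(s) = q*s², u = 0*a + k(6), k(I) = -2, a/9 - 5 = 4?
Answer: 81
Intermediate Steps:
a = 81 (a = 45 + 9*4 = 45 + 36 = 81)
u = -2 (u = 0*81 - 2 = 0 - 2 = -2)
z(x) = 5*x
D(s) = -s²
D(t(z(u)))² = (-1*3²)² = (-1*9)² = (-9)² = 81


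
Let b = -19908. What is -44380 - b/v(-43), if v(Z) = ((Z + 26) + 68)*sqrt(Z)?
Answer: -44380 - 6636*I*sqrt(43)/731 ≈ -44380.0 - 59.528*I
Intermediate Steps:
v(Z) = sqrt(Z)*(94 + Z) (v(Z) = ((26 + Z) + 68)*sqrt(Z) = (94 + Z)*sqrt(Z) = sqrt(Z)*(94 + Z))
-44380 - b/v(-43) = -44380 - (-19908)/(sqrt(-43)*(94 - 43)) = -44380 - (-19908)/((I*sqrt(43))*51) = -44380 - (-19908)/(51*I*sqrt(43)) = -44380 - (-19908)*(-I*sqrt(43)/2193) = -44380 - 6636*I*sqrt(43)/731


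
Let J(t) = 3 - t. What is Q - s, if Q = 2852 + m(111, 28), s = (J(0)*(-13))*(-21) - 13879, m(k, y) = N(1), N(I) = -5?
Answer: 15907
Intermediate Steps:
m(k, y) = -5
s = -13060 (s = ((3 - 1*0)*(-13))*(-21) - 13879 = ((3 + 0)*(-13))*(-21) - 13879 = (3*(-13))*(-21) - 13879 = -39*(-21) - 13879 = 819 - 13879 = -13060)
Q = 2847 (Q = 2852 - 5 = 2847)
Q - s = 2847 - 1*(-13060) = 2847 + 13060 = 15907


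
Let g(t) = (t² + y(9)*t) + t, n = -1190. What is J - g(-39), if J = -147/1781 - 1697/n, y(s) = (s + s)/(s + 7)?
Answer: -12180401267/8477560 ≈ -1436.8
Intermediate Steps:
y(s) = 2*s/(7 + s) (y(s) = (2*s)/(7 + s) = 2*s/(7 + s))
g(t) = t² + 17*t/8 (g(t) = (t² + (2*9/(7 + 9))*t) + t = (t² + (2*9/16)*t) + t = (t² + (2*9*(1/16))*t) + t = (t² + 9*t/8) + t = t² + 17*t/8)
J = 2847427/2119390 (J = -147/1781 - 1697/(-1190) = -147*1/1781 - 1697*(-1/1190) = -147/1781 + 1697/1190 = 2847427/2119390 ≈ 1.3435)
J - g(-39) = 2847427/2119390 - (-39)*(17 + 8*(-39))/8 = 2847427/2119390 - (-39)*(17 - 312)/8 = 2847427/2119390 - (-39)*(-295)/8 = 2847427/2119390 - 1*11505/8 = 2847427/2119390 - 11505/8 = -12180401267/8477560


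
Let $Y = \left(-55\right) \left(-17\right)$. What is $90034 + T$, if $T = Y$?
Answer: $90969$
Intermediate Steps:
$Y = 935$
$T = 935$
$90034 + T = 90034 + 935 = 90969$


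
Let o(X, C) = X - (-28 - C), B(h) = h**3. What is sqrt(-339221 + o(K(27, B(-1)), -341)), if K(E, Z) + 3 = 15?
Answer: I*sqrt(339522) ≈ 582.69*I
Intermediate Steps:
K(E, Z) = 12 (K(E, Z) = -3 + 15 = 12)
o(X, C) = 28 + C + X (o(X, C) = X + (28 + C) = 28 + C + X)
sqrt(-339221 + o(K(27, B(-1)), -341)) = sqrt(-339221 + (28 - 341 + 12)) = sqrt(-339221 - 301) = sqrt(-339522) = I*sqrt(339522)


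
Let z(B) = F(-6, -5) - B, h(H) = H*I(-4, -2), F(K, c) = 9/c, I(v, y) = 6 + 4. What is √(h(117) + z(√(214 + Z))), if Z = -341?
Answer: √(29205 - 25*I*√127)/5 ≈ 34.179 - 0.16486*I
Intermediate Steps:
I(v, y) = 10
h(H) = 10*H (h(H) = H*10 = 10*H)
z(B) = -9/5 - B (z(B) = 9/(-5) - B = 9*(-⅕) - B = -9/5 - B)
√(h(117) + z(√(214 + Z))) = √(10*117 + (-9/5 - √(214 - 341))) = √(1170 + (-9/5 - √(-127))) = √(1170 + (-9/5 - I*√127)) = √(5841/5 - I*√127)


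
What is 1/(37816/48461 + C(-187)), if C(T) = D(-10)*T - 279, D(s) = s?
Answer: 48461/77139267 ≈ 0.00062823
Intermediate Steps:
C(T) = -279 - 10*T (C(T) = -10*T - 279 = -279 - 10*T)
1/(37816/48461 + C(-187)) = 1/(37816/48461 + (-279 - 10*(-187))) = 1/(37816*(1/48461) + (-279 + 1870)) = 1/(37816/48461 + 1591) = 1/(77139267/48461) = 48461/77139267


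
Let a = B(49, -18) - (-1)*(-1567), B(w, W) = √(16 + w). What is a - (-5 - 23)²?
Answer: -2351 + √65 ≈ -2342.9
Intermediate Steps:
a = -1567 + √65 (a = √(16 + 49) - (-1)*(-1567) = √65 - 1*1567 = √65 - 1567 = -1567 + √65 ≈ -1558.9)
a - (-5 - 23)² = (-1567 + √65) - (-5 - 23)² = (-1567 + √65) - 1*(-28)² = (-1567 + √65) - 1*784 = (-1567 + √65) - 784 = -2351 + √65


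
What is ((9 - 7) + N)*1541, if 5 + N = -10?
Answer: -20033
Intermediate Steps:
N = -15 (N = -5 - 10 = -15)
((9 - 7) + N)*1541 = ((9 - 7) - 15)*1541 = (2 - 15)*1541 = -13*1541 = -20033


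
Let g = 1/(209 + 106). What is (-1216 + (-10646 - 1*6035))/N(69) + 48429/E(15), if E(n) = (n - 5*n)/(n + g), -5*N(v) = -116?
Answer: -784467199/60900 ≈ -12881.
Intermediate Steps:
g = 1/315 ≈ 0.0031746
N(v) = 116/5 (N(v) = -⅕*(-116) = 116/5)
E(n) = -4*n/(1/315 + n) (E(n) = (n - 5*n)/(n + 1/315) = (-4*n)/(1/315 + n) = -4*n/(1/315 + n))
(-1216 + (-10646 - 1*6035))/N(69) + 48429/E(15) = (-1216 + (-10646 - 1*6035))/(116/5) + 48429/((-1260*15/(1 + 315*15))) = (-1216 + (-10646 - 6035))*(5/116) + 48429/((-1260*15/(1 + 4725))) = (-1216 - 16681)*(5/116) + 48429/((-1260*15/4726)) = -17897*5/116 + 48429/((-1260*15*1/4726)) = -89485/116 + 48429/(-9450/2363) = -89485/116 + 48429*(-2363/9450) = -89485/116 - 12715303/1050 = -784467199/60900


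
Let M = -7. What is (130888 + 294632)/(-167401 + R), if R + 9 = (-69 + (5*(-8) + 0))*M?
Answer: -141840/55549 ≈ -2.5534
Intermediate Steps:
R = 754 (R = -9 + (-69 + (5*(-8) + 0))*(-7) = -9 + (-69 + (-40 + 0))*(-7) = -9 + (-69 - 40)*(-7) = -9 - 109*(-7) = -9 + 763 = 754)
(130888 + 294632)/(-167401 + R) = (130888 + 294632)/(-167401 + 754) = 425520/(-166647) = 425520*(-1/166647) = -141840/55549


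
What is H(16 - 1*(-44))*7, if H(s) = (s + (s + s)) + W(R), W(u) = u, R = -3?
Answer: 1239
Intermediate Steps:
H(s) = -3 + 3*s (H(s) = (s + (s + s)) - 3 = (s + 2*s) - 3 = 3*s - 3 = -3 + 3*s)
H(16 - 1*(-44))*7 = (-3 + 3*(16 - 1*(-44)))*7 = (-3 + 3*(16 + 44))*7 = (-3 + 3*60)*7 = (-3 + 180)*7 = 177*7 = 1239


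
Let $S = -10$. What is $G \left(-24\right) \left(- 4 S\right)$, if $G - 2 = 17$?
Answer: $-18240$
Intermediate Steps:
$G = 19$ ($G = 2 + 17 = 19$)
$G \left(-24\right) \left(- 4 S\right) = 19 \left(-24\right) \left(\left(-4\right) \left(-10\right)\right) = \left(-456\right) 40 = -18240$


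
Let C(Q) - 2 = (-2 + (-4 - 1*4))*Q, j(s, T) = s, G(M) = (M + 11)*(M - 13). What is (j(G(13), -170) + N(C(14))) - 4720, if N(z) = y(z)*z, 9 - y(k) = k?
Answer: -25006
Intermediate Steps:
G(M) = (-13 + M)*(11 + M) (G(M) = (11 + M)*(-13 + M) = (-13 + M)*(11 + M))
y(k) = 9 - k
C(Q) = 2 - 10*Q (C(Q) = 2 + (-2 + (-4 - 1*4))*Q = 2 + (-2 + (-4 - 4))*Q = 2 + (-2 - 8)*Q = 2 - 10*Q)
N(z) = z*(9 - z) (N(z) = (9 - z)*z = z*(9 - z))
(j(G(13), -170) + N(C(14))) - 4720 = ((-143 + 13² - 2*13) + (2 - 10*14)*(9 - (2 - 10*14))) - 4720 = ((-143 + 169 - 26) + (2 - 140)*(9 - (2 - 140))) - 4720 = (0 - 138*(9 - 1*(-138))) - 4720 = (0 - 138*(9 + 138)) - 4720 = (0 - 138*147) - 4720 = (0 - 20286) - 4720 = -20286 - 4720 = -25006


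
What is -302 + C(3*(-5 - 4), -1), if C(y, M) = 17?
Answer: -285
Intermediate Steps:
-302 + C(3*(-5 - 4), -1) = -302 + 17 = -285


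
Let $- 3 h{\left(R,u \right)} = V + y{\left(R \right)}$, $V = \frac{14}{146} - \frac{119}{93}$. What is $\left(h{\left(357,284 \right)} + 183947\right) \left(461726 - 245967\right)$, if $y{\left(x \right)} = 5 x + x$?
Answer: $\frac{805194150746173}{20367} \approx 3.9534 \cdot 10^{10}$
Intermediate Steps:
$V = - \frac{8036}{6789}$ ($V = 14 \cdot \frac{1}{146} - \frac{119}{93} = \frac{7}{73} - \frac{119}{93} = - \frac{8036}{6789} \approx -1.1837$)
$y{\left(x \right)} = 6 x$
$h{\left(R,u \right)} = \frac{8036}{20367} - 2 R$ ($h{\left(R,u \right)} = - \frac{- \frac{8036}{6789} + 6 R}{3} = \frac{8036}{20367} - 2 R$)
$\left(h{\left(357,284 \right)} + 183947\right) \left(461726 - 245967\right) = \left(\left(\frac{8036}{20367} - 714\right) + 183947\right) \left(461726 - 245967\right) = \left(\left(\frac{8036}{20367} - 714\right) + 183947\right) 215759 = \left(- \frac{14534002}{20367} + 183947\right) 215759 = \frac{3731914547}{20367} \cdot 215759 = \frac{805194150746173}{20367}$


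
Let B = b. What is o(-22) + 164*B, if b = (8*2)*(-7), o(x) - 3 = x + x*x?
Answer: -17903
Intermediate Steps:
o(x) = 3 + x + x² (o(x) = 3 + (x + x*x) = 3 + (x + x²) = 3 + x + x²)
b = -112 (b = 16*(-7) = -112)
B = -112
o(-22) + 164*B = (3 - 22 + (-22)²) + 164*(-112) = (3 - 22 + 484) - 18368 = 465 - 18368 = -17903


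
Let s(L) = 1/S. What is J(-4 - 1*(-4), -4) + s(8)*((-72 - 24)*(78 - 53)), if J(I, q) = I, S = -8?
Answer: 300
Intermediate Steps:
s(L) = -1/8 (s(L) = 1/(-8) = -1/8)
J(-4 - 1*(-4), -4) + s(8)*((-72 - 24)*(78 - 53)) = (-4 - 1*(-4)) - (-72 - 24)*(78 - 53)/8 = (-4 + 4) - (-12)*25 = 0 - 1/8*(-2400) = 0 + 300 = 300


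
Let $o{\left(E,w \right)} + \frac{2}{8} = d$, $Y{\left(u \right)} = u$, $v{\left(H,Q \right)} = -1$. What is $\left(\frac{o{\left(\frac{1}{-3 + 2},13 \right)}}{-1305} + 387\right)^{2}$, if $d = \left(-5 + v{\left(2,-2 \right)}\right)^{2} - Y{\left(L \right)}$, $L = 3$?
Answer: $\frac{4080436360081}{27248400} \approx 1.4975 \cdot 10^{5}$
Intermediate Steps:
$d = 33$ ($d = \left(-5 - 1\right)^{2} - 3 = \left(-6\right)^{2} - 3 = 36 - 3 = 33$)
$o{\left(E,w \right)} = \frac{131}{4}$ ($o{\left(E,w \right)} = - \frac{1}{4} + 33 = \frac{131}{4}$)
$\left(\frac{o{\left(\frac{1}{-3 + 2},13 \right)}}{-1305} + 387\right)^{2} = \left(\frac{131}{4 \left(-1305\right)} + 387\right)^{2} = \left(\frac{131}{4} \left(- \frac{1}{1305}\right) + 387\right)^{2} = \left(- \frac{131}{5220} + 387\right)^{2} = \left(\frac{2020009}{5220}\right)^{2} = \frac{4080436360081}{27248400}$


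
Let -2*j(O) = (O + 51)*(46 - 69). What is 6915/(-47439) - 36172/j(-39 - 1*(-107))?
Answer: -23475193/883269 ≈ -26.578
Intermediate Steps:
j(O) = 1173/2 + 23*O/2 (j(O) = -(O + 51)*(46 - 69)/2 = -(51 + O)*(-23)/2 = -(-1173 - 23*O)/2 = 1173/2 + 23*O/2)
6915/(-47439) - 36172/j(-39 - 1*(-107)) = 6915/(-47439) - 36172/(1173/2 + 23*(-39 - 1*(-107))/2) = 6915*(-1/47439) - 36172/(1173/2 + 23*(-39 + 107)/2) = -2305/15813 - 36172/(1173/2 + (23/2)*68) = -2305/15813 - 36172/(1173/2 + 782) = -2305/15813 - 36172/2737/2 = -2305/15813 - 36172*2/2737 = -2305/15813 - 72344/2737 = -23475193/883269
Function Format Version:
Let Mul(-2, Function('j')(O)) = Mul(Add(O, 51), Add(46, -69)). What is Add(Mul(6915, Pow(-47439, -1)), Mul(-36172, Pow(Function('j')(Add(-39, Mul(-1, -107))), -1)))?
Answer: Rational(-23475193, 883269) ≈ -26.578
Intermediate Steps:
Function('j')(O) = Add(Rational(1173, 2), Mul(Rational(23, 2), O)) (Function('j')(O) = Mul(Rational(-1, 2), Mul(Add(O, 51), Add(46, -69))) = Mul(Rational(-1, 2), Mul(Add(51, O), -23)) = Mul(Rational(-1, 2), Add(-1173, Mul(-23, O))) = Add(Rational(1173, 2), Mul(Rational(23, 2), O)))
Add(Mul(6915, Pow(-47439, -1)), Mul(-36172, Pow(Function('j')(Add(-39, Mul(-1, -107))), -1))) = Add(Mul(6915, Pow(-47439, -1)), Mul(-36172, Pow(Add(Rational(1173, 2), Mul(Rational(23, 2), Add(-39, Mul(-1, -107)))), -1))) = Add(Mul(6915, Rational(-1, 47439)), Mul(-36172, Pow(Add(Rational(1173, 2), Mul(Rational(23, 2), Add(-39, 107))), -1))) = Add(Rational(-2305, 15813), Mul(-36172, Pow(Add(Rational(1173, 2), Mul(Rational(23, 2), 68)), -1))) = Add(Rational(-2305, 15813), Mul(-36172, Pow(Add(Rational(1173, 2), 782), -1))) = Add(Rational(-2305, 15813), Mul(-36172, Pow(Rational(2737, 2), -1))) = Add(Rational(-2305, 15813), Mul(-36172, Rational(2, 2737))) = Add(Rational(-2305, 15813), Rational(-72344, 2737)) = Rational(-23475193, 883269)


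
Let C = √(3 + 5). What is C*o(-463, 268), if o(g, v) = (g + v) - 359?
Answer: -1108*√2 ≈ -1566.9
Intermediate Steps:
C = 2*√2 (C = √8 = 2*√2 ≈ 2.8284)
o(g, v) = -359 + g + v
C*o(-463, 268) = (2*√2)*(-359 - 463 + 268) = (2*√2)*(-554) = -1108*√2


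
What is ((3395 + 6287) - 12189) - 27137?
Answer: -29644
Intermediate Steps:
((3395 + 6287) - 12189) - 27137 = (9682 - 12189) - 27137 = -2507 - 27137 = -29644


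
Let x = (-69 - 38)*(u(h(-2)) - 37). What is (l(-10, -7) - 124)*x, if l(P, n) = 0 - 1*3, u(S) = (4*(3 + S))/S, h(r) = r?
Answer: -529971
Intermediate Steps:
u(S) = (12 + 4*S)/S
l(P, n) = -3 (l(P, n) = 0 - 3 = -3)
x = 4173 (x = (-69 - 38)*((4 + 12/(-2)) - 37) = -107*((4 + 12*(-½)) - 37) = -107*((4 - 6) - 37) = -107*(-2 - 37) = -107*(-39) = 4173)
(l(-10, -7) - 124)*x = (-3 - 124)*4173 = -127*4173 = -529971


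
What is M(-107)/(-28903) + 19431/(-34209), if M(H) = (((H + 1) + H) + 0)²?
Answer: -33549878/15694329 ≈ -2.1377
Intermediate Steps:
M(H) = (1 + 2*H)² (M(H) = (((1 + H) + H) + 0)² = ((1 + 2*H) + 0)² = (1 + 2*H)²)
M(-107)/(-28903) + 19431/(-34209) = (1 + 2*(-107))²/(-28903) + 19431/(-34209) = (1 - 214)²*(-1/28903) + 19431*(-1/34209) = (-213)²*(-1/28903) - 2159/3801 = 45369*(-1/28903) - 2159/3801 = -45369/28903 - 2159/3801 = -33549878/15694329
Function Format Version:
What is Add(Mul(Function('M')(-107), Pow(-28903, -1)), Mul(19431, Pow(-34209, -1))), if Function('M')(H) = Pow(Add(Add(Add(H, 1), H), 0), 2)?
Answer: Rational(-33549878, 15694329) ≈ -2.1377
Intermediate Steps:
Function('M')(H) = Pow(Add(1, Mul(2, H)), 2) (Function('M')(H) = Pow(Add(Add(Add(1, H), H), 0), 2) = Pow(Add(Add(1, Mul(2, H)), 0), 2) = Pow(Add(1, Mul(2, H)), 2))
Add(Mul(Function('M')(-107), Pow(-28903, -1)), Mul(19431, Pow(-34209, -1))) = Add(Mul(Pow(Add(1, Mul(2, -107)), 2), Pow(-28903, -1)), Mul(19431, Pow(-34209, -1))) = Add(Mul(Pow(Add(1, -214), 2), Rational(-1, 28903)), Mul(19431, Rational(-1, 34209))) = Add(Mul(Pow(-213, 2), Rational(-1, 28903)), Rational(-2159, 3801)) = Add(Mul(45369, Rational(-1, 28903)), Rational(-2159, 3801)) = Add(Rational(-45369, 28903), Rational(-2159, 3801)) = Rational(-33549878, 15694329)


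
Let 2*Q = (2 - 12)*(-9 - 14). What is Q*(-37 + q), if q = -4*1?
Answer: -4715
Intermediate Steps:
q = -4
Q = 115 (Q = ((2 - 12)*(-9 - 14))/2 = (-10*(-23))/2 = (½)*230 = 115)
Q*(-37 + q) = 115*(-37 - 4) = 115*(-41) = -4715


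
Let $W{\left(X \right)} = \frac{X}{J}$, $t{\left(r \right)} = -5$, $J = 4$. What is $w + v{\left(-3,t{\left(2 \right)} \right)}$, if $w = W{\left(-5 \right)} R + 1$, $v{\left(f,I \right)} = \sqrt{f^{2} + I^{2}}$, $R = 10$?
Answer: $- \frac{23}{2} + \sqrt{34} \approx -5.6691$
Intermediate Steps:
$v{\left(f,I \right)} = \sqrt{I^{2} + f^{2}}$
$W{\left(X \right)} = \frac{X}{4}$
$w = - \frac{23}{2}$ ($w = \frac{1}{4} \left(-5\right) 10 + 1 = \left(- \frac{5}{4}\right) 10 + 1 = - \frac{25}{2} + 1 = - \frac{23}{2} \approx -11.5$)
$w + v{\left(-3,t{\left(2 \right)} \right)} = - \frac{23}{2} + \sqrt{\left(-5\right)^{2} + \left(-3\right)^{2}} = - \frac{23}{2} + \sqrt{25 + 9} = - \frac{23}{2} + \sqrt{34}$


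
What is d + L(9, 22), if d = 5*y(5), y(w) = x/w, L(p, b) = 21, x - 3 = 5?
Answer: 29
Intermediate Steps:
x = 8 (x = 3 + 5 = 8)
y(w) = 8/w
d = 8 (d = 5*(8/5) = 8)
d + L(9, 22) = 8 + 21 = 29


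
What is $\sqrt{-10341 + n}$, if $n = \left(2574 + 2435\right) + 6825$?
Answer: $\sqrt{1493} \approx 38.639$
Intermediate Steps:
$n = 11834$ ($n = 5009 + 6825 = 11834$)
$\sqrt{-10341 + n} = \sqrt{-10341 + 11834} = \sqrt{1493}$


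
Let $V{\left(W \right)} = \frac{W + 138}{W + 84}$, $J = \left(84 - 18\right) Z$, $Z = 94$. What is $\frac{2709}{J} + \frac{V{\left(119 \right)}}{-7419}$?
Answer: $\frac{1359437995}{3114525876} \approx 0.43648$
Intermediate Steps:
$J = 6204$ ($J = \left(84 - 18\right) 94 = 66 \cdot 94 = 6204$)
$V{\left(W \right)} = \frac{138 + W}{84 + W}$
$\frac{2709}{J} + \frac{V{\left(119 \right)}}{-7419} = \frac{2709}{6204} + \frac{\frac{1}{84 + 119} \left(138 + 119\right)}{-7419} = 2709 \cdot \frac{1}{6204} + \frac{1}{203} \cdot 257 \left(- \frac{1}{7419}\right) = \frac{903}{2068} + \frac{1}{203} \cdot 257 \left(- \frac{1}{7419}\right) = \frac{903}{2068} + \frac{257}{203} \left(- \frac{1}{7419}\right) = \frac{903}{2068} - \frac{257}{1506057} = \frac{1359437995}{3114525876}$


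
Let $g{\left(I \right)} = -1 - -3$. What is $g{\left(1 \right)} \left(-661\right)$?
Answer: $-1322$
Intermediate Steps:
$g{\left(I \right)} = 2$ ($g{\left(I \right)} = -1 + 3 = 2$)
$g{\left(1 \right)} \left(-661\right) = 2 \left(-661\right) = -1322$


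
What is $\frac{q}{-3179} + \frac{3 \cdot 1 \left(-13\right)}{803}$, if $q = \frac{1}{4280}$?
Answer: $- \frac{48239953}{993246760} \approx -0.048568$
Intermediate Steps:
$q = \frac{1}{4280} \approx 0.00023364$
$\frac{q}{-3179} + \frac{3 \cdot 1 \left(-13\right)}{803} = \frac{1}{4280 \left(-3179\right)} + \frac{3 \cdot 1 \left(-13\right)}{803} = \frac{1}{4280} \left(- \frac{1}{3179}\right) + 3 \left(-13\right) \frac{1}{803} = - \frac{1}{13606120} - \frac{39}{803} = - \frac{48239953}{993246760}$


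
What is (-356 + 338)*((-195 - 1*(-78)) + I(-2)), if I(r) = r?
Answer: 2142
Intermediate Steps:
(-356 + 338)*((-195 - 1*(-78)) + I(-2)) = (-356 + 338)*((-195 - 1*(-78)) - 2) = -18*((-195 + 78) - 2) = -18*(-117 - 2) = -18*(-119) = 2142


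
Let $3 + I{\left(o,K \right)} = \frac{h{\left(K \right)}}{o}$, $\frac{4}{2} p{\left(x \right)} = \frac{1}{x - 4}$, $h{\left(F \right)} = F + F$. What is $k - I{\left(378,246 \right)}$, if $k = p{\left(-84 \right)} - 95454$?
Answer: $- \frac{1058375183}{11088} \approx -95452.0$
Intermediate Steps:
$h{\left(F \right)} = 2 F$
$p{\left(x \right)} = \frac{1}{2 \left(-4 + x\right)}$ ($p{\left(x \right)} = \frac{1}{2 \left(x - 4\right)} = \frac{1}{2 \left(-4 + x\right)}$)
$k = - \frac{16799905}{176}$ ($k = \frac{1}{2 \left(-4 - 84\right)} - 95454 = \frac{1}{2 \left(-88\right)} - 95454 = \frac{1}{2} \left(- \frac{1}{88}\right) - 95454 = - \frac{1}{176} - 95454 = - \frac{16799905}{176} \approx -95454.0$)
$I{\left(o,K \right)} = -3 + \frac{2 K}{o}$
$k - I{\left(378,246 \right)} = - \frac{16799905}{176} - \left(-3 + 2 \cdot 246 \cdot \frac{1}{378}\right) = - \frac{16799905}{176} - \left(-3 + \frac{82}{63}\right) = - \frac{16799905}{176} - - \frac{107}{63} = - \frac{16799905}{176} + \frac{107}{63} = - \frac{1058375183}{11088}$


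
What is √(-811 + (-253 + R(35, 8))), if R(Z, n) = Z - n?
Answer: I*√1037 ≈ 32.203*I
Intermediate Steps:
√(-811 + (-253 + R(35, 8))) = √(-811 + (-253 + (35 - 1*8))) = √(-811 + (-253 + (35 - 8))) = √(-811 + (-253 + 27)) = √(-811 - 226) = √(-1037) = I*√1037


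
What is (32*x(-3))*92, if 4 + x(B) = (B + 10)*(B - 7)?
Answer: -217856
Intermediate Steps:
x(B) = -4 + (-7 + B)*(10 + B) (x(B) = -4 + (B + 10)*(B - 7) = -4 + (10 + B)*(-7 + B) = -4 + (-7 + B)*(10 + B))
(32*x(-3))*92 = (32*(-74 + (-3)**2 + 3*(-3)))*92 = (32*(-74 + 9 - 9))*92 = (32*(-74))*92 = -2368*92 = -217856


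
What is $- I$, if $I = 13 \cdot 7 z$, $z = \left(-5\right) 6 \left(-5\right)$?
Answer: $-13650$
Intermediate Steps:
$z = 150$ ($z = \left(-30\right) \left(-5\right) = 150$)
$I = 13650$ ($I = 13 \cdot 7 \cdot 150 = 91 \cdot 150 = 13650$)
$- I = \left(-1\right) 13650 = -13650$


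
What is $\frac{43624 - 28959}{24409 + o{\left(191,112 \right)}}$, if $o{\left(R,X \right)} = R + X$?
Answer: $\frac{14665}{24712} \approx 0.59344$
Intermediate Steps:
$\frac{43624 - 28959}{24409 + o{\left(191,112 \right)}} = \frac{43624 - 28959}{24409 + \left(191 + 112\right)} = \frac{14665}{24409 + 303} = \frac{14665}{24712}$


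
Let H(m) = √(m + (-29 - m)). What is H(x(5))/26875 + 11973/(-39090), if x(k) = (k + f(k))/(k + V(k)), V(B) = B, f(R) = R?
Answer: -3991/13030 + I*√29/26875 ≈ -0.30629 + 0.00020038*I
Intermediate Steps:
x(k) = 1 (x(k) = (k + k)/(k + k) = (2*k)/((2*k)) = (2*k)*(1/(2*k)) = 1)
H(m) = I*√29 (H(m) = √(-29) = I*√29)
H(x(5))/26875 + 11973/(-39090) = (I*√29)/26875 + 11973/(-39090) = (I*√29)*(1/26875) + 11973*(-1/39090) = I*√29/26875 - 3991/13030 = -3991/13030 + I*√29/26875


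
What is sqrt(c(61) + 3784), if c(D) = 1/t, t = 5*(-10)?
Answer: sqrt(378398)/10 ≈ 61.514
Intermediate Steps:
t = -50
c(D) = -1/50 (c(D) = 1/(-50) = -1/50)
sqrt(c(61) + 3784) = sqrt(-1/50 + 3784) = sqrt(189199/50) = sqrt(378398)/10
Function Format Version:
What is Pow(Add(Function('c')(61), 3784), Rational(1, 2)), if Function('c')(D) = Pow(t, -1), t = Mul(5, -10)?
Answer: Mul(Rational(1, 10), Pow(378398, Rational(1, 2))) ≈ 61.514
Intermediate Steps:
t = -50
Function('c')(D) = Rational(-1, 50) (Function('c')(D) = Pow(-50, -1) = Rational(-1, 50))
Pow(Add(Function('c')(61), 3784), Rational(1, 2)) = Pow(Add(Rational(-1, 50), 3784), Rational(1, 2)) = Pow(Rational(189199, 50), Rational(1, 2)) = Mul(Rational(1, 10), Pow(378398, Rational(1, 2)))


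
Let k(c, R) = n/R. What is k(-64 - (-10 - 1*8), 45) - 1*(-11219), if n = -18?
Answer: 56093/5 ≈ 11219.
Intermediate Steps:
k(c, R) = -18/R
k(-64 - (-10 - 1*8), 45) - 1*(-11219) = -18/45 - 1*(-11219) = -18*1/45 + 11219 = -2/5 + 11219 = 56093/5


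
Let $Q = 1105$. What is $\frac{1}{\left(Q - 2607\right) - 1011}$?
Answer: $- \frac{1}{2513} \approx -0.00039793$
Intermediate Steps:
$\frac{1}{\left(Q - 2607\right) - 1011} = \frac{1}{\left(1105 - 2607\right) - 1011} = \frac{1}{-1502 - 1011} = \frac{1}{-2513} = - \frac{1}{2513}$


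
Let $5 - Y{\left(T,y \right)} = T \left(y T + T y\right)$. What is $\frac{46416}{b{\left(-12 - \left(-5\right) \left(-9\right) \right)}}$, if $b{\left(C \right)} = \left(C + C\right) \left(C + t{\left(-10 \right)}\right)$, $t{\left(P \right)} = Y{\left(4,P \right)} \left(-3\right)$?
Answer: $\frac{967}{2451} \approx 0.39453$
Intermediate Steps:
$Y{\left(T,y \right)} = 5 - 2 y T^{2}$ ($Y{\left(T,y \right)} = 5 - T \left(y T + T y\right) = 5 - T \left(T y + T y\right) = 5 - T 2 T y = 5 - 2 y T^{2}$)
$t{\left(P \right)} = -15 + 96 P$ ($t{\left(P \right)} = \left(5 - 2 P 4^{2}\right) \left(-3\right) = \left(5 - 2 P 16\right) \left(-3\right) = \left(5 - 32 P\right) \left(-3\right) = -15 + 96 P$)
$b{\left(C \right)} = 2 C \left(-975 + C\right)$ ($b{\left(C \right)} = \left(C + C\right) \left(C + \left(-15 + 96 \left(-10\right)\right)\right) = 2 C \left(C - 975\right) = 2 C \left(-975 + C\right)$)
$\frac{46416}{b{\left(-12 - \left(-5\right) \left(-9\right) \right)}} = \frac{46416}{2 \left(-12 - \left(-5\right) \left(-9\right)\right) \left(-975 - \left(12 - -45\right)\right)} = \frac{46416}{2 \left(-12 - 45\right) \left(-975 - 57\right)} = \frac{46416}{2 \left(-57\right) \left(-975 - 57\right)} = \frac{46416}{2 \left(-57\right) \left(-1032\right)} = \frac{46416}{117648} = 46416 \cdot \frac{1}{117648} = \frac{967}{2451}$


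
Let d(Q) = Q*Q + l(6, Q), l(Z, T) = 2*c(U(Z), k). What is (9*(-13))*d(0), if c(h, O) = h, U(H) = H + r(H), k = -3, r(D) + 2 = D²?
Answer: -9360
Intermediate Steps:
r(D) = -2 + D²
U(H) = -2 + H + H² (U(H) = H + (-2 + H²) = -2 + H + H²)
l(Z, T) = -4 + 2*Z + 2*Z² (l(Z, T) = 2*(-2 + Z + Z²) = -4 + 2*Z + 2*Z²)
d(Q) = 80 + Q² (d(Q) = Q*Q + (-4 + 2*6 + 2*6²) = Q² + (-4 + 12 + 2*36) = Q² + (-4 + 12 + 72) = Q² + 80 = 80 + Q²)
(9*(-13))*d(0) = (9*(-13))*(80 + 0²) = -117*(80 + 0) = -117*80 = -9360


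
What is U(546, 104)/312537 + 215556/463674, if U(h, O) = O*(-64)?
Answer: 10713835238/24152546823 ≈ 0.44359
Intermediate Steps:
U(h, O) = -64*O
U(546, 104)/312537 + 215556/463674 = -64*104/312537 + 215556/463674 = -6656*1/312537 + 215556*(1/463674) = -6656/312537 + 35926/77279 = 10713835238/24152546823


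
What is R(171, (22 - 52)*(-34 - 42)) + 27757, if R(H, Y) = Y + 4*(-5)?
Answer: 30017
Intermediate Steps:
R(H, Y) = -20 + Y (R(H, Y) = Y - 20 = -20 + Y)
R(171, (22 - 52)*(-34 - 42)) + 27757 = (-20 + (22 - 52)*(-34 - 42)) + 27757 = (-20 - 30*(-76)) + 27757 = (-20 + 2280) + 27757 = 2260 + 27757 = 30017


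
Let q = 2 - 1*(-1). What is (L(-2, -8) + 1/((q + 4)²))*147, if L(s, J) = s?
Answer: -291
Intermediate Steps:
q = 3 (q = 2 + 1 = 3)
(L(-2, -8) + 1/((q + 4)²))*147 = (-2 + 1/((3 + 4)²))*147 = (-2 + 1/(7²))*147 = (-2 + 1/49)*147 = -97/49*147 = -291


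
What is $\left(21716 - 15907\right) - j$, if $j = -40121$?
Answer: $45930$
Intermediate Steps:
$\left(21716 - 15907\right) - j = \left(21716 - 15907\right) - -40121 = \left(21716 - 15907\right) + 40121 = 5809 + 40121 = 45930$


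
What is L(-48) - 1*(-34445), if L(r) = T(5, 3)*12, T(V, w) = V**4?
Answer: 41945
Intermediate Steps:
L(r) = 7500 (L(r) = 5**4*12 = 625*12 = 7500)
L(-48) - 1*(-34445) = 7500 - 1*(-34445) = 7500 + 34445 = 41945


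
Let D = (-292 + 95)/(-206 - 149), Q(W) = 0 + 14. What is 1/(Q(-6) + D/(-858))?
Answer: 304590/4264063 ≈ 0.071432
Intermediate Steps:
Q(W) = 14
D = 197/355 (D = -197/(-355) = -197*(-1/355) = 197/355 ≈ 0.55493)
1/(Q(-6) + D/(-858)) = 1/(14 + (197/355)/(-858)) = 1/(14 + (197/355)*(-1/858)) = 1/(14 - 197/304590) = 1/(4264063/304590) = 304590/4264063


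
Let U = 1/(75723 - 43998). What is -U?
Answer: -1/31725 ≈ -3.1521e-5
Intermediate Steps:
U = 1/31725 ≈ 3.1521e-5
-U = -1*1/31725 = -1/31725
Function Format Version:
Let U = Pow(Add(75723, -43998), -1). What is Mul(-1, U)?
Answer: Rational(-1, 31725) ≈ -3.1521e-5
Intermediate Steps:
U = Rational(1, 31725) (U = Pow(31725, -1) = Rational(1, 31725) ≈ 3.1521e-5)
Mul(-1, U) = Mul(-1, Rational(1, 31725)) = Rational(-1, 31725)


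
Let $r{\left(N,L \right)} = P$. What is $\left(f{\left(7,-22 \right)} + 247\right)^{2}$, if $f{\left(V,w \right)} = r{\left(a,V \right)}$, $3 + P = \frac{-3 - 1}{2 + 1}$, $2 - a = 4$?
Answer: $\frac{529984}{9} \approx 58887.0$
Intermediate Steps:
$a = -2$ ($a = 2 - 4 = -2$)
$P = - \frac{13}{3}$ ($P = -3 + \frac{-3 - 1}{2 + 1} = -3 - \frac{4}{3} = - \frac{13}{3} \approx -4.3333$)
$r{\left(N,L \right)} = - \frac{13}{3}$
$f{\left(V,w \right)} = - \frac{13}{3}$
$\left(f{\left(7,-22 \right)} + 247\right)^{2} = \left(- \frac{13}{3} + 247\right)^{2} = \left(\frac{728}{3}\right)^{2} = \frac{529984}{9}$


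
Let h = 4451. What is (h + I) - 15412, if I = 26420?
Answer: 15459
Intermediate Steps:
(h + I) - 15412 = (4451 + 26420) - 15412 = 30871 - 15412 = 15459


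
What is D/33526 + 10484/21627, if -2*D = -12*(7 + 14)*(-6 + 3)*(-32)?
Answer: 306543388/362533401 ≈ 0.84556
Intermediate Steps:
D = 12096 (D = -(-12*(7 + 14)*(-6 + 3))*(-32)/2 = -(-252*(-3))*(-32)/2 = -(-12*(-63))*(-32)/2 = -378*(-32) = -½*(-24192) = 12096)
D/33526 + 10484/21627 = 12096/33526 + 10484/21627 = 12096*(1/33526) + 10484*(1/21627) = 6048/16763 + 10484/21627 = 306543388/362533401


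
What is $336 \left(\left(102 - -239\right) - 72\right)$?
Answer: $90384$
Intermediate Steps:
$336 \left(\left(102 - -239\right) - 72\right) = 336 \left(\left(102 + 239\right) - 72\right) = 336 \left(341 - 72\right) = 336 \cdot 269 = 90384$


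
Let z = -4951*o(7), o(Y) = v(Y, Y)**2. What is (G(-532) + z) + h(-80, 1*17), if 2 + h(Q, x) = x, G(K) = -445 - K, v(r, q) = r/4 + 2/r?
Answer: -16005831/784 ≈ -20416.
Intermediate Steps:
v(r, q) = 2/r + r/4 (v(r, q) = r*(1/4) + 2/r = r/4 + 2/r = 2/r + r/4)
h(Q, x) = -2 + x
o(Y) = (2/Y + Y/4)**2
z = -16085799/784 (z = -4951*(8 + 7**2)**2/(16*7**2) = -4951*(8 + 49)**2/(16*49) = -4951*57**2/(16*49) = -4951*3249/(16*49) = -4951*3249/784 = -16085799/784 ≈ -20518.)
(G(-532) + z) + h(-80, 1*17) = ((-445 - 1*(-532)) - 16085799/784) + (-2 + 1*17) = ((-445 + 532) - 16085799/784) + (-2 + 17) = (87 - 16085799/784) + 15 = -16017591/784 + 15 = -16005831/784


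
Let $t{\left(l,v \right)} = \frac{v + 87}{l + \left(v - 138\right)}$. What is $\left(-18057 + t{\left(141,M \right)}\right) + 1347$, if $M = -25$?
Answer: $- \frac{183841}{11} \approx -16713.0$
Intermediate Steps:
$t{\left(l,v \right)} = \frac{87 + v}{-138 + l + v}$ ($t{\left(l,v \right)} = \frac{87 + v}{l + \left(-138 + v\right)} = \frac{87 + v}{-138 + l + v}$)
$\left(-18057 + t{\left(141,M \right)}\right) + 1347 = \left(-18057 + \frac{87 - 25}{-138 + 141 - 25}\right) + 1347 = \left(-18057 + \frac{1}{-22} \cdot 62\right) + 1347 = \left(-18057 - \frac{31}{11}\right) + 1347 = - \frac{198658}{11} + 1347 = - \frac{183841}{11}$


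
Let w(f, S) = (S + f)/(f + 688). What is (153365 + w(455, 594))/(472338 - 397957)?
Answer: 175297244/85017483 ≈ 2.0619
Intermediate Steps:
w(f, S) = (S + f)/(688 + f)
(153365 + w(455, 594))/(472338 - 397957) = (153365 + (594 + 455)/(688 + 455))/(472338 - 397957) = (153365 + 1049/1143)/74381 = (153365 + (1/1143)*1049)*(1/74381) = (153365 + 1049/1143)*(1/74381) = (175297244/1143)*(1/74381) = 175297244/85017483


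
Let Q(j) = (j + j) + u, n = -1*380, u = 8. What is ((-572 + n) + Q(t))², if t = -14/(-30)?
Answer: 200109316/225 ≈ 8.8938e+5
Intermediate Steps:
n = -380
t = 7/15 (t = -14*(-1/30) = 7/15 ≈ 0.46667)
Q(j) = 8 + 2*j (Q(j) = (j + j) + 8 = 2*j + 8 = 8 + 2*j)
((-572 + n) + Q(t))² = ((-572 - 380) + (8 + 2*(7/15)))² = (-952 + (8 + 14/15))² = (-952 + 134/15)² = (-14146/15)² = 200109316/225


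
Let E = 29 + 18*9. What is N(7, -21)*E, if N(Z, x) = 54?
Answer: 10314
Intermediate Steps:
E = 191 (E = 29 + 162 = 191)
N(7, -21)*E = 54*191 = 10314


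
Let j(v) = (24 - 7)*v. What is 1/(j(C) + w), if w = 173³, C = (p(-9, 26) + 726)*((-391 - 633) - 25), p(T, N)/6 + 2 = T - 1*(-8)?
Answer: -1/7448047 ≈ -1.3426e-7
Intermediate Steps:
p(T, N) = 36 + 6*T (p(T, N) = -12 + 6*(T - 1*(-8)) = -12 + 6*(T + 8) = -12 + 6*(8 + T) = -12 + (48 + 6*T) = 36 + 6*T)
C = -742692 (C = ((36 + 6*(-9)) + 726)*((-391 - 633) - 25) = ((36 - 54) + 726)*(-1024 - 25) = (-18 + 726)*(-1049) = 708*(-1049) = -742692)
j(v) = 17*v
w = 5177717
1/(j(C) + w) = 1/(17*(-742692) + 5177717) = 1/(-12625764 + 5177717) = 1/(-7448047) = -1/7448047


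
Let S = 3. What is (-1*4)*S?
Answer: -12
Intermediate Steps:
(-1*4)*S = -1*4*3 = -4*3 = -12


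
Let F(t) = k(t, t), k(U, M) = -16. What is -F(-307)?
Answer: 16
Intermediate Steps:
F(t) = -16
-F(-307) = -1*(-16) = 16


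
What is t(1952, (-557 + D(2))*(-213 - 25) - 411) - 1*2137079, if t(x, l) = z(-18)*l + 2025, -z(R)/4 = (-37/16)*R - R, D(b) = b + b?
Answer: -66853939/2 ≈ -3.3427e+7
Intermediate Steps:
D(b) = 2*b
z(R) = 53*R/4 (z(R) = -4*((-37/16)*R - R) = -4*((-37*1/16)*R - R) = -4*(-37*R/16 - R) = -(-53)*R/4 = 53*R/4)
t(x, l) = 2025 - 477*l/2 (t(x, l) = ((53/4)*(-18))*l + 2025 = -477*l/2 + 2025 = 2025 - 477*l/2)
t(1952, (-557 + D(2))*(-213 - 25) - 411) - 1*2137079 = (2025 - 477*((-557 + 2*2)*(-213 - 25) - 411)/2) - 1*2137079 = (2025 - 477*((-557 + 4)*(-238) - 411)/2) - 2137079 = (2025 - 477*(-553*(-238) - 411)/2) - 2137079 = (2025 - 477*(131614 - 411)/2) - 2137079 = (2025 - 477/2*131203) - 2137079 = (2025 - 62583831/2) - 2137079 = -62579781/2 - 2137079 = -66853939/2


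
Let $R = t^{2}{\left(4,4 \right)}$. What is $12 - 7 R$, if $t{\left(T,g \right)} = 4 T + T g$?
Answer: $-7156$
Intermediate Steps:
$R = 1024$ ($R = \left(4 \left(4 + 4\right)\right)^{2} = \left(4 \cdot 8\right)^{2} = 32^{2} = 1024$)
$12 - 7 R = 12 - 7168 = -7156$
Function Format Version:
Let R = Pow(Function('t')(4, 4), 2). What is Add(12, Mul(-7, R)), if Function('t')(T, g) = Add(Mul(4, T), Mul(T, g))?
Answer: -7156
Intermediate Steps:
R = 1024 (R = Pow(Mul(4, Add(4, 4)), 2) = Pow(Mul(4, 8), 2) = Pow(32, 2) = 1024)
Add(12, Mul(-7, R)) = Add(12, Mul(-7, 1024)) = Add(12, -7168) = -7156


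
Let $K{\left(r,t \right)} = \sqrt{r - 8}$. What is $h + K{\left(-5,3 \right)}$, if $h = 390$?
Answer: $390 + i \sqrt{13} \approx 390.0 + 3.6056 i$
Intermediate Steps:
$K{\left(r,t \right)} = \sqrt{-8 + r}$
$h + K{\left(-5,3 \right)} = 390 + \sqrt{-8 - 5} = 390 + \sqrt{-13} = 390 + i \sqrt{13}$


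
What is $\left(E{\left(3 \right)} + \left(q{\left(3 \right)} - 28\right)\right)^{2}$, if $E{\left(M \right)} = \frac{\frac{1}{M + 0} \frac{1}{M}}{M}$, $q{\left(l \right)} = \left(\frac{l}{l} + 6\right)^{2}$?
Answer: $\frac{322624}{729} \approx 442.56$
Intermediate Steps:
$q{\left(l \right)} = 49$ ($q{\left(l \right)} = \left(1 + 6\right)^{2} = 7^{2} = 49$)
$E{\left(M \right)} = \frac{1}{M^{3}}$ ($E{\left(M \right)} = \frac{\frac{1}{M} \frac{1}{M}}{M} = \frac{1}{M^{2} M} = \frac{1}{M^{3}}$)
$\left(E{\left(3 \right)} + \left(q{\left(3 \right)} - 28\right)\right)^{2} = \left(\frac{1}{27} + \left(49 - 28\right)\right)^{2} = \left(\frac{1}{27} + 21\right)^{2} = \left(\frac{568}{27}\right)^{2} = \frac{322624}{729}$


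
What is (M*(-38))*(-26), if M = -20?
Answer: -19760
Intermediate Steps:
(M*(-38))*(-26) = -20*(-38)*(-26) = 760*(-26) = -19760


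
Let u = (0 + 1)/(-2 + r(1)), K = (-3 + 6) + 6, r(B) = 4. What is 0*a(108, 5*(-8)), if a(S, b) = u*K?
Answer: 0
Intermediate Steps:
K = 9 (K = 3 + 6 = 9)
u = ½ (u = (0 + 1)/(-2 + 4) = 1/2 = 1*(½) = ½ ≈ 0.50000)
a(S, b) = 9/2 (a(S, b) = (½)*9 = 9/2)
0*a(108, 5*(-8)) = 0*(9/2) = 0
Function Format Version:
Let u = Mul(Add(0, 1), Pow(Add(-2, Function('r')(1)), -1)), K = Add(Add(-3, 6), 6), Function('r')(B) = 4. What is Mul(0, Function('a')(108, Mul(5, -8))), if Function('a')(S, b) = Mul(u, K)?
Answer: 0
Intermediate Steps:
K = 9 (K = Add(3, 6) = 9)
u = Rational(1, 2) (u = Mul(Add(0, 1), Pow(Add(-2, 4), -1)) = Mul(1, Pow(2, -1)) = Mul(1, Rational(1, 2)) = Rational(1, 2) ≈ 0.50000)
Function('a')(S, b) = Rational(9, 2) (Function('a')(S, b) = Mul(Rational(1, 2), 9) = Rational(9, 2))
Mul(0, Function('a')(108, Mul(5, -8))) = Mul(0, Rational(9, 2)) = 0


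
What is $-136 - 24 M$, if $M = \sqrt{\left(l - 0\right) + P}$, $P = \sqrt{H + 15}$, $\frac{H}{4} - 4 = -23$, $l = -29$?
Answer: $-136 - 24 \sqrt{-29 + i \sqrt{61}} \approx -153.25 - 130.39 i$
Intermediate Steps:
$H = -76$ ($H = 16 + 4 \left(-23\right) = 16 - 92 = -76$)
$P = i \sqrt{61}$ ($P = \sqrt{-76 + 15} = \sqrt{-61} = i \sqrt{61} \approx 7.8102 i$)
$M = \sqrt{-29 + i \sqrt{61}}$ ($M = \sqrt{\left(-29 - 0\right) + i \sqrt{61}} = \sqrt{\left(-29 + 0\right) + i \sqrt{61}} = \sqrt{-29 + i \sqrt{61}} \approx 0.71879 + 5.4329 i$)
$-136 - 24 M = -136 - 24 \sqrt{-29 + i \sqrt{61}}$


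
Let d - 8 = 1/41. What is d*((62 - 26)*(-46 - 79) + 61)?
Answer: -1460431/41 ≈ -35620.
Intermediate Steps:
d = 329/41 (d = 8 + 1/41 = 329/41 ≈ 8.0244)
d*((62 - 26)*(-46 - 79) + 61) = 329*((62 - 26)*(-46 - 79) + 61)/41 = 329*(36*(-125) + 61)/41 = 329*(-4500 + 61)/41 = (329/41)*(-4439) = -1460431/41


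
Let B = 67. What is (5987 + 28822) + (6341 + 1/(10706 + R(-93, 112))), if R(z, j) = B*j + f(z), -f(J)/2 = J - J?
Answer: 749341501/18210 ≈ 41150.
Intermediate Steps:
f(J) = 0 (f(J) = -2*(J - J) = -2*0 = 0)
R(z, j) = 67*j (R(z, j) = 67*j + 0 = 67*j)
(5987 + 28822) + (6341 + 1/(10706 + R(-93, 112))) = (5987 + 28822) + (6341 + 1/(10706 + 67*112)) = 34809 + (6341 + 1/(10706 + 7504)) = 34809 + (6341 + 1/18210) = 34809 + 115469611/18210 = 749341501/18210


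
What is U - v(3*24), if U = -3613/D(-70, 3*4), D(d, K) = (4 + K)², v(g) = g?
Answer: -22045/256 ≈ -86.113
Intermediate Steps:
U = -3613/256 (U = -3613/(4 + 3*4)² = -3613/(4 + 12)² = -3613/(16²) = -3613/256 ≈ -14.113)
U - v(3*24) = -3613/256 - 3*24 = -3613/256 - 1*72 = -3613/256 - 72 = -22045/256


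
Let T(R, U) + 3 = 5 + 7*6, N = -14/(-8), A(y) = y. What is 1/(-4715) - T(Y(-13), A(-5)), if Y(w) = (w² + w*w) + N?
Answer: -207461/4715 ≈ -44.000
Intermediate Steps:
N = 7/4 (N = -14*(-⅛) = 7/4 ≈ 1.7500)
Y(w) = 7/4 + 2*w² (Y(w) = (w² + w*w) + 7/4 = (w² + w²) + 7/4 = 2*w² + 7/4 = 7/4 + 2*w²)
T(R, U) = 44 (T(R, U) = -3 + (5 + 7*6) = -3 + (5 + 42) = -3 + 47 = 44)
1/(-4715) - T(Y(-13), A(-5)) = 1/(-4715) - 1*44 = -1/4715 - 44 = -207461/4715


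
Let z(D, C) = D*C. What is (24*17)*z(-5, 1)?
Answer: -2040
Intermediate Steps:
z(D, C) = C*D
(24*17)*z(-5, 1) = (24*17)*(1*(-5)) = 408*(-5) = -2040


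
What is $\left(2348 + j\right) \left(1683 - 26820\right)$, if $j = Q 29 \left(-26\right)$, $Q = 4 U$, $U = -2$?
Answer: $-210648060$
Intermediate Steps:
$Q = -8$ ($Q = 4 \left(-2\right) = -8$)
$j = 6032$ ($j = \left(-8\right) 29 \left(-26\right) = \left(-232\right) \left(-26\right) = 6032$)
$\left(2348 + j\right) \left(1683 - 26820\right) = \left(2348 + 6032\right) \left(1683 - 26820\right) = 8380 \left(-25137\right) = -210648060$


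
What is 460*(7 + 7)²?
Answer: 90160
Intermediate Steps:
460*(7 + 7)² = 460*14² = 460*196 = 90160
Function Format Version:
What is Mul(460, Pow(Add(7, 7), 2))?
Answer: 90160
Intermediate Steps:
Mul(460, Pow(Add(7, 7), 2)) = Mul(460, Pow(14, 2)) = Mul(460, 196) = 90160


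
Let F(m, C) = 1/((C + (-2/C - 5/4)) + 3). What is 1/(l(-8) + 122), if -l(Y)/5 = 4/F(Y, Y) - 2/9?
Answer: 9/2188 ≈ 0.0041133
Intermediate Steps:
F(m, C) = 1/(7/4 + C - 2/C) (F(m, C) = 1/((C + (-2/C - 5*¼)) + 3) = 1/((C + (-2/C - 5/4)) + 3) = 1/((C + (-5/4 - 2/C)) + 3) = 1/((-5/4 + C - 2/C) + 3) = 1/(7/4 + C - 2/C))
l(Y) = 10/9 - 5*(-8 + 4*Y² + 7*Y)/Y (l(Y) = -5*(4/((4*Y/(-8 + 4*Y² + 7*Y))) - 2/9) = -5*(4*((-8 + 4*Y² + 7*Y)/(4*Y)) - 2*⅑) = -5*((-8 + 4*Y² + 7*Y)/Y - 2/9) = -5*(-2/9 + (-8 + 4*Y² + 7*Y)/Y) = 10/9 - 5*(-8 + 4*Y² + 7*Y)/Y)
1/(l(-8) + 122) = 1/((-305/9 - 20*(-8) + 40/(-8)) + 122) = 1/((-305/9 + 160 + 40*(-⅛)) + 122) = 1/((-305/9 + 160 - 5) + 122) = 1/(1090/9 + 122) = 1/(2188/9) = 9/2188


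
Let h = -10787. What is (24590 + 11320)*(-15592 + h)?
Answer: -947269890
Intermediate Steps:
(24590 + 11320)*(-15592 + h) = (24590 + 11320)*(-15592 - 10787) = 35910*(-26379) = -947269890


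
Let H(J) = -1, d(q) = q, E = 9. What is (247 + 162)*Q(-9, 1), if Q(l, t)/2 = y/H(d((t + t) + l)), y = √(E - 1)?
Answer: -1636*√2 ≈ -2313.7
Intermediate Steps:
y = 2*√2 (y = √(9 - 1) = √8 = 2*√2 ≈ 2.8284)
Q(l, t) = -4*√2 (Q(l, t) = 2*((2*√2)/(-1)) = 2*((2*√2)*(-1)) = 2*(-2*√2) = -4*√2)
(247 + 162)*Q(-9, 1) = (247 + 162)*(-4*√2) = 409*(-4*√2) = -1636*√2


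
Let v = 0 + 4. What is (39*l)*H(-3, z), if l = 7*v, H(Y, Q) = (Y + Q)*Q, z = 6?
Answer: 19656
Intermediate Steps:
v = 4
H(Y, Q) = Q*(Q + Y) (H(Y, Q) = (Q + Y)*Q = Q*(Q + Y))
l = 28 (l = 7*4 = 28)
(39*l)*H(-3, z) = (39*28)*(6*(6 - 3)) = 1092*(6*3) = 1092*18 = 19656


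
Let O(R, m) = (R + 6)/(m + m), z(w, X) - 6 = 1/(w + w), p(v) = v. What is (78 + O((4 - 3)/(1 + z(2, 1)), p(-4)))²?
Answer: 80263681/13456 ≈ 5964.9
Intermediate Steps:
z(w, X) = 6 + 1/(2*w) (z(w, X) = 6 + 1/(w + w) = 6 + 1/(2*w))
O(R, m) = (6 + R)/(2*m) (O(R, m) = (6 + R)/((2*m)) = (6 + R)*(1/(2*m)) = (6 + R)/(2*m))
(78 + O((4 - 3)/(1 + z(2, 1)), p(-4)))² = (78 + (½)*(6 + (4 - 3)/(1 + (6 + (½)/2)))/(-4))² = (78 + (½)*(-¼)*(6 + 1/(1 + (6 + (½)*(½)))))² = (78 + (½)*(-¼)*(6 + 1/(1 + (6 + ¼))))² = (78 + (½)*(-¼)*(6 + 1/(1 + 25/4)))² = (78 + (½)*(-¼)*(6 + 1/(29/4)))² = (78 + (½)*(-¼)*(6 + 1*(4/29)))² = (78 + (½)*(-¼)*(6 + 4/29))² = (78 + (½)*(-¼)*(178/29))² = (78 - 89/116)² = (8959/116)² = 80263681/13456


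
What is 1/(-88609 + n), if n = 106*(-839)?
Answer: -1/177543 ≈ -5.6324e-6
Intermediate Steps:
n = -88934
1/(-88609 + n) = 1/(-88609 - 88934) = 1/(-177543) = -1/177543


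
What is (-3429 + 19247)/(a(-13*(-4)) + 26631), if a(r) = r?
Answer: 15818/26683 ≈ 0.59281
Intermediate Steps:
(-3429 + 19247)/(a(-13*(-4)) + 26631) = (-3429 + 19247)/(-13*(-4) + 26631) = 15818/(52 + 26631) = 15818/26683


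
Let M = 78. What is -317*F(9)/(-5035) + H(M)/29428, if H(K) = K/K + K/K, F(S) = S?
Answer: 41984077/74084990 ≈ 0.56670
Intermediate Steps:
H(K) = 2 (H(K) = 1 + 1 = 2)
-317*F(9)/(-5035) + H(M)/29428 = -317*9/(-5035) + 2/29428 = -2853*(-1/5035) + 2*(1/29428) = 2853/5035 + 1/14714 = 41984077/74084990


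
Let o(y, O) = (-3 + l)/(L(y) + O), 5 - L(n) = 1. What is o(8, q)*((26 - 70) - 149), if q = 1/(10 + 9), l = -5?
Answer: 29336/77 ≈ 380.99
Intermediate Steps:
L(n) = 4 (L(n) = 5 - 1*1 = 5 - 1 = 4)
q = 1/19 ≈ 0.052632
o(y, O) = -8/(4 + O) (o(y, O) = (-3 - 5)/(4 + O) = -8/(4 + O))
o(8, q)*((26 - 70) - 149) = (-8/(4 + 1/19))*((26 - 70) - 149) = (-8/77/19)*(-44 - 149) = -8*19/77*(-193) = -152/77*(-193) = 29336/77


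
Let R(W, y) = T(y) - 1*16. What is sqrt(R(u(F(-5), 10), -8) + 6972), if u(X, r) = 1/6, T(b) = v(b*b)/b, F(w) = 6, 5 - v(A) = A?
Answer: sqrt(111414)/4 ≈ 83.447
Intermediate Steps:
v(A) = 5 - A
T(b) = (5 - b**2)/b (T(b) = (5 - b*b)/b = (5 - b**2)/b)
u(X, r) = 1/6
R(W, y) = -16 - y + 5/y (R(W, y) = (-y + 5/y) - 1*16 = (-y + 5/y) - 16 = -16 - y + 5/y)
sqrt(R(u(F(-5), 10), -8) + 6972) = sqrt((-16 - 1*(-8) + 5/(-8)) + 6972) = sqrt((-16 + 8 + 5*(-1/8)) + 6972) = sqrt((-16 + 8 - 5/8) + 6972) = sqrt(-69/8 + 6972) = sqrt(55707/8) = sqrt(111414)/4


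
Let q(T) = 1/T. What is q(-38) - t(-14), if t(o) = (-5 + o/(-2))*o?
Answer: 1063/38 ≈ 27.974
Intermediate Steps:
t(o) = o*(-5 - o/2) (t(o) = (-5 + o*(-1/2))*o = (-5 - o/2)*o = o*(-5 - o/2))
q(-38) - t(-14) = 1/(-38) - (-1)*(-14)*(10 - 14)/2 = -1/38 - (-1)*(-14)*(-4)/2 = -1/38 - 1*(-28) = -1/38 + 28 = 1063/38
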